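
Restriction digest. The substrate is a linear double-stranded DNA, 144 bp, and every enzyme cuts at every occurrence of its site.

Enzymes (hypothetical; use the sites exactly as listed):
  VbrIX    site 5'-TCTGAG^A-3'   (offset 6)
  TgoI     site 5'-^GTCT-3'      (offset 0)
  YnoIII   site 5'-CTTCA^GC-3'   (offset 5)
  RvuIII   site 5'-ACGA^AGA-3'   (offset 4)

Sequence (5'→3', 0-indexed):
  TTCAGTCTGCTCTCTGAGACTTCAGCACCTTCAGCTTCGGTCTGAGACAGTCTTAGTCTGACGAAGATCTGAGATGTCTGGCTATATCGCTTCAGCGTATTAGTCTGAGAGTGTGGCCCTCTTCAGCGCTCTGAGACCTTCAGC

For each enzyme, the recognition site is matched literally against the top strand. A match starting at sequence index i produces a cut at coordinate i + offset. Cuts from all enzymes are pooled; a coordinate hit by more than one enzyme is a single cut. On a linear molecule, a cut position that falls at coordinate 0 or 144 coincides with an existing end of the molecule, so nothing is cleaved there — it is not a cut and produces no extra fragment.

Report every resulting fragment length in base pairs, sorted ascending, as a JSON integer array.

Scan for sites:
  VbrIX (TCTGAGA, off=6): starts [12, 40, 67, 103, 129] → cuts [18, 46, 73, 109, 135]
  TgoI (GTCT, off=0): starts [4, 39, 49, 55, 75, 102] → cuts [4, 39, 49, 55, 75, 102]
  YnoIII (CTTCAGC, off=5): starts [19, 28, 89, 120, 137] → cuts [24, 33, 94, 125, 142]
  RvuIII (ACGAAGA, off=4): starts [60] → cuts [64]

All cut coordinates (distinct, sorted): [4, 18, 24, 33, 39, 46, 49, 55, 64, 73, 75, 94, 102, 109, 125, 135, 142]

Fragments:
  [0,4): 4 bp
  [4,18): 14 bp
  [18,24): 6 bp
  [24,33): 9 bp
  [33,39): 6 bp
  [39,46): 7 bp
  [46,49): 3 bp
  [49,55): 6 bp
  [55,64): 9 bp
  [64,73): 9 bp
  [73,75): 2 bp
  [75,94): 19 bp
  [94,102): 8 bp
  [102,109): 7 bp
  [109,125): 16 bp
  [125,135): 10 bp
  [135,142): 7 bp
  [142,144): 2 bp

[2,2,3,4,6,6,6,7,7,7,8,9,9,9,10,14,16,19]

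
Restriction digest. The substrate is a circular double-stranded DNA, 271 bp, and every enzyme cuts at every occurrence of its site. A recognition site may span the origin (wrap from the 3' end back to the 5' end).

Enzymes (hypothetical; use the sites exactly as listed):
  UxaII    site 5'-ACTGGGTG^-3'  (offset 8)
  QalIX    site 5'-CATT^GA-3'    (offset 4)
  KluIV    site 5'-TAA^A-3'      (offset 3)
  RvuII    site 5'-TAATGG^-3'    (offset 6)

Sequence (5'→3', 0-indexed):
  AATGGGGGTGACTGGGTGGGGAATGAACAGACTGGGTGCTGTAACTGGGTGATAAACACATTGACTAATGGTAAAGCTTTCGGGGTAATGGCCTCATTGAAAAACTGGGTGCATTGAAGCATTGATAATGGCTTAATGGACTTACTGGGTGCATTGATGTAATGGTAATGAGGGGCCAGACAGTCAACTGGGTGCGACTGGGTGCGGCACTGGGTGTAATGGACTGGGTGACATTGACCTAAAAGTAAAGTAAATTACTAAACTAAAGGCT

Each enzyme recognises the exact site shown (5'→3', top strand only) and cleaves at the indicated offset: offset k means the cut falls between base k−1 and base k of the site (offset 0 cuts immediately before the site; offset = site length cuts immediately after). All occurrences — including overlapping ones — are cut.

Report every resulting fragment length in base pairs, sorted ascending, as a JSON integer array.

Scan for sites:
  UxaII ACTGGGTG/8: at [10, 30, 43, 103, 143, 186, 196, 208, 222] ⇒ [18, 38, 51, 111, 151, 194, 204, 216, 230]
  QalIX CATTGA/4: at [58, 94, 111, 119, 151, 231] ⇒ [62, 98, 115, 123, 155, 235]
  KluIV TAAA/3: at [52, 71, 239, 245, 250, 258, 263] ⇒ [55, 74, 242, 248, 253, 261, 266]
  RvuII TAATGG/6: at [65, 85, 125, 133, 159, 216, 270] ⇒ [5, 71, 91, 131, 139, 165, 222]

All cut coordinates (distinct, sorted): [5, 18, 38, 51, 55, 62, 71, 74, 91, 98, 111, 115, 123, 131, 139, 151, 155, 165, 194, 204, 216, 222, 230, 235, 242, 248, 253, 261, 266]

Fragments:
  5→18: 13 bp
  18→38: 20 bp
  38→51: 13 bp
  51→55: 4 bp
  55→62: 7 bp
  62→71: 9 bp
  71→74: 3 bp
  74→91: 17 bp
  91→98: 7 bp
  98→111: 13 bp
  111→115: 4 bp
  115→123: 8 bp
  123→131: 8 bp
  131→139: 8 bp
  139→151: 12 bp
  151→155: 4 bp
  155→165: 10 bp
  165→194: 29 bp
  194→204: 10 bp
  204→216: 12 bp
  216→222: 6 bp
  222→230: 8 bp
  230→235: 5 bp
  235→242: 7 bp
  242→248: 6 bp
  248→253: 5 bp
  253→261: 8 bp
  261→266: 5 bp
  266→5 (wrap): 271-266+5 = 10 bp

[3,4,4,4,5,5,5,6,6,7,7,7,8,8,8,8,8,9,10,10,10,12,12,13,13,13,17,20,29]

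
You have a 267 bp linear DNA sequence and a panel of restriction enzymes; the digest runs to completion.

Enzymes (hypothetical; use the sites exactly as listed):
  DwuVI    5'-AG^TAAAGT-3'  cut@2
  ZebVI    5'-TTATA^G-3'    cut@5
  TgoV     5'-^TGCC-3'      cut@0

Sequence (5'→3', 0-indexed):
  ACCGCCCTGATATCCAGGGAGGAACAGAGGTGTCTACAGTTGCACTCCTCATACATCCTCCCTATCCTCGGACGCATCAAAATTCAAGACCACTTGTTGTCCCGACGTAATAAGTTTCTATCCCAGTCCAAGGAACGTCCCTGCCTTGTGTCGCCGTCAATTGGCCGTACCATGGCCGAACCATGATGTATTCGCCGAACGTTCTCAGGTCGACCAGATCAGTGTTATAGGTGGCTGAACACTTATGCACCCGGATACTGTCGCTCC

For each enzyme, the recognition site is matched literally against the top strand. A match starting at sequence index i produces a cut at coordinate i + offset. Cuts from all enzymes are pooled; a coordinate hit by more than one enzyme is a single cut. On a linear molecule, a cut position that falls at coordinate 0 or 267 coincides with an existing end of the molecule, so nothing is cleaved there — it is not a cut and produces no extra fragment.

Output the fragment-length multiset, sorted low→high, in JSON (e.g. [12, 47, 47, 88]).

[38,88,141]

Per-enzyme occurrences:
  DwuVI (AGTAAAGT, off=2): no sites
  ZebVI (TTATAG, off=5): starts [224] → cuts [229]
  TgoV (TGCC, off=0): starts [141] → cuts [141]

Pooled cuts: [141, 229]

Fragment lengths:
  [0,141): 141 bp
  [141,229): 88 bp
  [229,267): 38 bp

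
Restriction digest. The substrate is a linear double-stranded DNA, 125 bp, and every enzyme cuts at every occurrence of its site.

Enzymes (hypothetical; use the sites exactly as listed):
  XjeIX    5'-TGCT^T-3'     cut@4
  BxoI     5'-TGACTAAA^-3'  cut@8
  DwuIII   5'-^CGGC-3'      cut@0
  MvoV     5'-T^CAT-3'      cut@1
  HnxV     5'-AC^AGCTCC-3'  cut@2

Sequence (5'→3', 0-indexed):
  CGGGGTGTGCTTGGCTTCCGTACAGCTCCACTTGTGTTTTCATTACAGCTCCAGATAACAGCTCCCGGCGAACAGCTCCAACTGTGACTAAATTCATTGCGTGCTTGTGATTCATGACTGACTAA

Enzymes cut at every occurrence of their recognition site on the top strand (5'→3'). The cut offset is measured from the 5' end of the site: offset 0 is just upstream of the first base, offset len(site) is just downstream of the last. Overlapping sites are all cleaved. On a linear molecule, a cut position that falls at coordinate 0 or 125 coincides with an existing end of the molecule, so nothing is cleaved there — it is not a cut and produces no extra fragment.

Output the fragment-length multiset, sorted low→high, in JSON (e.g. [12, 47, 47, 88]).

[2,6,6,7,8,11,11,12,13,13,17,19]

Per-enzyme occurrences:
  XjeIX (TGCTT, off=4): starts [7, 101] → cuts [11, 105]
  BxoI (TGACTAAA, off=8): starts [84] → cuts [92]
  DwuIII (CGGC, off=0): starts [65] → cuts [65]
  MvoV (TCAT, off=1): starts [39, 93, 111] → cuts [40, 94, 112]
  HnxV (ACAGCTCC, off=2): starts [21, 44, 57, 71] → cuts [23, 46, 59, 73]

Pooled cuts: [11, 23, 40, 46, 59, 65, 73, 92, 94, 105, 112]

Fragment lengths:
  [0,11): 11 bp
  [11,23): 12 bp
  [23,40): 17 bp
  [40,46): 6 bp
  [46,59): 13 bp
  [59,65): 6 bp
  [65,73): 8 bp
  [73,92): 19 bp
  [92,94): 2 bp
  [94,105): 11 bp
  [105,112): 7 bp
  [112,125): 13 bp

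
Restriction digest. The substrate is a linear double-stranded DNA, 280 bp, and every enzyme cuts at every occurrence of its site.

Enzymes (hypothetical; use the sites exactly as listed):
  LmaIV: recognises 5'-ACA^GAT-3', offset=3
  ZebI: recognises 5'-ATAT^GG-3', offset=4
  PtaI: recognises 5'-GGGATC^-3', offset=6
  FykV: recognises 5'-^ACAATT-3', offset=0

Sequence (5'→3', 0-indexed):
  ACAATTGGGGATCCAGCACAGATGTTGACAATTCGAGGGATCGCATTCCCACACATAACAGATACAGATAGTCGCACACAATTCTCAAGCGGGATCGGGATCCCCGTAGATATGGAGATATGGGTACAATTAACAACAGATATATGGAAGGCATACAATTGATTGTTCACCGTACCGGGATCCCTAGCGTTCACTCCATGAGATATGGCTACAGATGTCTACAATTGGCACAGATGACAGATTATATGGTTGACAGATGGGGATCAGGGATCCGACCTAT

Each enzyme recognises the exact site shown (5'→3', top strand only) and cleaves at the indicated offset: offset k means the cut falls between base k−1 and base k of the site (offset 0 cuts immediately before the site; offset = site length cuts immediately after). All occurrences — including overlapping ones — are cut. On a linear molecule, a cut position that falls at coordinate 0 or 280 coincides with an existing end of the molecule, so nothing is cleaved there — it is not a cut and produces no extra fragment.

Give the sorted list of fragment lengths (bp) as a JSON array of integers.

Per-enzyme occurrences:
  LmaIV ACAGAT/3: at [17, 57, 63, 135, 210, 229, 236, 252] ⇒ [20, 60, 66, 138, 213, 232, 239, 255]
  ZebI ATATGG/4: at [109, 117, 141, 202, 243] ⇒ [113, 121, 145, 206, 247]
  PtaI GGGATC/6: at [7, 36, 90, 96, 176, 259, 266] ⇒ [13, 42, 96, 102, 182, 265, 272]
  FykV ACAATT/0: at [0, 27, 77, 125, 154, 220] ⇒ [27, 77, 125, 154, 220] (position 0 is a terminus of the linear molecule — no cut)

All cut coordinates (distinct, sorted): [13, 20, 27, 42, 60, 66, 77, 96, 102, 113, 121, 125, 138, 145, 154, 182, 206, 213, 220, 232, 239, 247, 255, 265, 272]

Fragment lengths:
  [0,13): 13 bp
  [13,20): 7 bp
  [20,27): 7 bp
  [27,42): 15 bp
  [42,60): 18 bp
  [60,66): 6 bp
  [66,77): 11 bp
  [77,96): 19 bp
  [96,102): 6 bp
  [102,113): 11 bp
  [113,121): 8 bp
  [121,125): 4 bp
  [125,138): 13 bp
  [138,145): 7 bp
  [145,154): 9 bp
  [154,182): 28 bp
  [182,206): 24 bp
  [206,213): 7 bp
  [213,220): 7 bp
  [220,232): 12 bp
  [232,239): 7 bp
  [239,247): 8 bp
  [247,255): 8 bp
  [255,265): 10 bp
  [265,272): 7 bp
  [272,280): 8 bp

[4,6,6,7,7,7,7,7,7,7,8,8,8,8,9,10,11,11,12,13,13,15,18,19,24,28]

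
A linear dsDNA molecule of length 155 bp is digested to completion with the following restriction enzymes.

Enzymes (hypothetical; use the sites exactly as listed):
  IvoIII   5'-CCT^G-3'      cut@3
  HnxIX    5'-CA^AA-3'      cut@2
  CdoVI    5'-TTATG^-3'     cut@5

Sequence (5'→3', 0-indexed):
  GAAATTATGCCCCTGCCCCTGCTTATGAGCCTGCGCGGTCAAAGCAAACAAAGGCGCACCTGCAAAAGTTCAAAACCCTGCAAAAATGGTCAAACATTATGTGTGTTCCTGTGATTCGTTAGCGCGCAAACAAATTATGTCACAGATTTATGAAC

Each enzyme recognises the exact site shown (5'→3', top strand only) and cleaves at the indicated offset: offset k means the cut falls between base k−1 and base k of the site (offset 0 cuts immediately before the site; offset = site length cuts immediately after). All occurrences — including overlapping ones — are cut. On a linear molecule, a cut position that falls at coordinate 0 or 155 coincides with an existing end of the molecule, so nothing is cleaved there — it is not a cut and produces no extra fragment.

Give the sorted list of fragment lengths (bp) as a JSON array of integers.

Site scan:
  IvoIII (CCTG, off=3): starts [11, 17, 29, 58, 76, 107] → cuts [14, 20, 32, 61, 79, 110]
  HnxIX (CAAA, off=2): starts [39, 44, 48, 62, 70, 80, 90, 126, 130] → cuts [41, 46, 50, 64, 72, 82, 92, 128, 132]
  CdoVI (TTATG, off=5): starts [4, 22, 96, 134, 147] → cuts [9, 27, 101, 139, 152]

Pooled cuts: [9, 14, 20, 27, 32, 41, 46, 50, 61, 64, 72, 79, 82, 92, 101, 110, 128, 132, 139, 152]

Fragment lengths:
  [0,9): 9 bp
  [9,14): 5 bp
  [14,20): 6 bp
  [20,27): 7 bp
  [27,32): 5 bp
  [32,41): 9 bp
  [41,46): 5 bp
  [46,50): 4 bp
  [50,61): 11 bp
  [61,64): 3 bp
  [64,72): 8 bp
  [72,79): 7 bp
  [79,82): 3 bp
  [82,92): 10 bp
  [92,101): 9 bp
  [101,110): 9 bp
  [110,128): 18 bp
  [128,132): 4 bp
  [132,139): 7 bp
  [139,152): 13 bp
  [152,155): 3 bp

[3,3,3,4,4,5,5,5,6,7,7,7,8,9,9,9,9,10,11,13,18]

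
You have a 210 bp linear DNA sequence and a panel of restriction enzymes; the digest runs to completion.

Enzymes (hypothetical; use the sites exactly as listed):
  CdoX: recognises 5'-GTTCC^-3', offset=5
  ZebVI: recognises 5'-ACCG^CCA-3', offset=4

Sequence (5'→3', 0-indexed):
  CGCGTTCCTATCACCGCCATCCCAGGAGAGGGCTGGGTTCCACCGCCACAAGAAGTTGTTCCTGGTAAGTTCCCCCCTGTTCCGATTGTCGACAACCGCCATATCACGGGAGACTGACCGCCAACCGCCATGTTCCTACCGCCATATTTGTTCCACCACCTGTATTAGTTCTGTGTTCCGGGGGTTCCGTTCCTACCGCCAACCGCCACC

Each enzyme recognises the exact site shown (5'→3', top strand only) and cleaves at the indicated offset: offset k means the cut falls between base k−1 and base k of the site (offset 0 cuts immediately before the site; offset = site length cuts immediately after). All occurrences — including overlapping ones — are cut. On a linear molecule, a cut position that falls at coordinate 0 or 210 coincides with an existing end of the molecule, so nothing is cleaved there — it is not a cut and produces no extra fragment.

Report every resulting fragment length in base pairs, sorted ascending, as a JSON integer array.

[4,5,5,5,5,7,7,8,8,9,9,10,11,13,15,17,22,25,25]

Site scan:
  CdoX GTTCC/5: at [3, 36, 57, 68, 78, 131, 149, 174, 183, 188] ⇒ [8, 41, 62, 73, 83, 136, 154, 179, 188, 193]
  ZebVI ACCGCCA/4: at [12, 41, 94, 116, 123, 137, 194, 201] ⇒ [16, 45, 98, 120, 127, 141, 198, 205]

All cut coordinates (distinct, sorted): [8, 16, 41, 45, 62, 73, 83, 98, 120, 127, 136, 141, 154, 179, 188, 193, 198, 205]

Fragment lengths:
  [0,8): 8 bp
  [8,16): 8 bp
  [16,41): 25 bp
  [41,45): 4 bp
  [45,62): 17 bp
  [62,73): 11 bp
  [73,83): 10 bp
  [83,98): 15 bp
  [98,120): 22 bp
  [120,127): 7 bp
  [127,136): 9 bp
  [136,141): 5 bp
  [141,154): 13 bp
  [154,179): 25 bp
  [179,188): 9 bp
  [188,193): 5 bp
  [193,198): 5 bp
  [198,205): 7 bp
  [205,210): 5 bp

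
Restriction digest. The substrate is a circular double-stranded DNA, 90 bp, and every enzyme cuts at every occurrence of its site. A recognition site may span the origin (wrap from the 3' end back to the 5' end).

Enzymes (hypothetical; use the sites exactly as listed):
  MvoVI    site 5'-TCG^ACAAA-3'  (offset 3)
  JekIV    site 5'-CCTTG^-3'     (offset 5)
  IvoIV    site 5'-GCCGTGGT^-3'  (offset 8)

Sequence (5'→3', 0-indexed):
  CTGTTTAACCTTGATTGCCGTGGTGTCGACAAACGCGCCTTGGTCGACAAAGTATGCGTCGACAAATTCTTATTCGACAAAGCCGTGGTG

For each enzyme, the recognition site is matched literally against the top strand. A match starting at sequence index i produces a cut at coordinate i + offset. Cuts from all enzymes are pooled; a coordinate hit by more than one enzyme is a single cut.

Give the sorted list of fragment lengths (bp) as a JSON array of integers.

[4,4,11,13,14,14,15,15]

Scan for sites:
  MvoVI TCGACAAA/3: at [25, 43, 58, 73] ⇒ [28, 46, 61, 76]
  JekIV CCTTG/5: at [8, 37] ⇒ [13, 42]
  IvoIV GCCGTGGT/8: at [16, 81] ⇒ [24, 89]

All cut coordinates (distinct, sorted): [13, 24, 28, 42, 46, 61, 76, 89]

Fragment lengths:
  13→24: 11 bp
  24→28: 4 bp
  28→42: 14 bp
  42→46: 4 bp
  46→61: 15 bp
  61→76: 15 bp
  76→89: 13 bp
  89→13 (wrap): 90-89+13 = 14 bp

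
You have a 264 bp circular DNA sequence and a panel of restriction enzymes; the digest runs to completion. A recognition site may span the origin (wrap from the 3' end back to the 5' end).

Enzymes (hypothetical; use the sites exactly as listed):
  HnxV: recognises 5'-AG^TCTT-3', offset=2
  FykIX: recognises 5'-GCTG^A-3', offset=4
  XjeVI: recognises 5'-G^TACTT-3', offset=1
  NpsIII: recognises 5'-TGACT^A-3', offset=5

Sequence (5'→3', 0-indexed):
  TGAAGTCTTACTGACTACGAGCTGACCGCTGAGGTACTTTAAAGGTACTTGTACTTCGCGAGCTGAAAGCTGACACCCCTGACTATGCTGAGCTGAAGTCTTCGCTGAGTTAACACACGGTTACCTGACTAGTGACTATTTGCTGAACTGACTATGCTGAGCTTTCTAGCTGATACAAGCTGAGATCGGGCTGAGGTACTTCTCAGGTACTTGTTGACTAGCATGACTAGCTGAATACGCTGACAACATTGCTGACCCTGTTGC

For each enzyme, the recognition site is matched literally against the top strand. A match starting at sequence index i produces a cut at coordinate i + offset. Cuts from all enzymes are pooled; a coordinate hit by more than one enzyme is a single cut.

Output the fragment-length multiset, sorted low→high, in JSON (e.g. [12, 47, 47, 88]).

Scan for sites:
  HnxV (AGTCTT, off=2): starts [3, 96] → cuts [5, 98]
  FykIX (GCTGA, off=4): starts [20, 27, 61, 68, 86, 91, 103, 141, 155, 168, 178, 189, 229, 238, 250, 262] → cuts [2, 24, 31, 65, 72, 90, 95, 107, 145, 159, 172, 182, 193, 233, 242, 254]
  XjeVI (GTACTT, off=1): starts [33, 44, 50, 195, 206] → cuts [34, 45, 51, 196, 207]
  NpsIII (TGACTA, off=5): starts [11, 79, 125, 132, 148, 214, 223] → cuts [16, 84, 130, 137, 153, 219, 228]

Pooled cuts: [2, 5, 16, 24, 31, 34, 45, 51, 65, 72, 84, 90, 95, 98, 107, 130, 137, 145, 153, 159, 172, 182, 193, 196, 207, 219, 228, 233, 242, 254]

Fragment lengths:
  2→5: 3 bp
  5→16: 11 bp
  16→24: 8 bp
  24→31: 7 bp
  31→34: 3 bp
  34→45: 11 bp
  45→51: 6 bp
  51→65: 14 bp
  65→72: 7 bp
  72→84: 12 bp
  84→90: 6 bp
  90→95: 5 bp
  95→98: 3 bp
  98→107: 9 bp
  107→130: 23 bp
  130→137: 7 bp
  137→145: 8 bp
  145→153: 8 bp
  153→159: 6 bp
  159→172: 13 bp
  172→182: 10 bp
  182→193: 11 bp
  193→196: 3 bp
  196→207: 11 bp
  207→219: 12 bp
  219→228: 9 bp
  228→233: 5 bp
  233→242: 9 bp
  242→254: 12 bp
  254→2 (wrap): 264-254+2 = 12 bp

[3,3,3,3,5,5,6,6,6,7,7,7,8,8,8,9,9,9,10,11,11,11,11,12,12,12,12,13,14,23]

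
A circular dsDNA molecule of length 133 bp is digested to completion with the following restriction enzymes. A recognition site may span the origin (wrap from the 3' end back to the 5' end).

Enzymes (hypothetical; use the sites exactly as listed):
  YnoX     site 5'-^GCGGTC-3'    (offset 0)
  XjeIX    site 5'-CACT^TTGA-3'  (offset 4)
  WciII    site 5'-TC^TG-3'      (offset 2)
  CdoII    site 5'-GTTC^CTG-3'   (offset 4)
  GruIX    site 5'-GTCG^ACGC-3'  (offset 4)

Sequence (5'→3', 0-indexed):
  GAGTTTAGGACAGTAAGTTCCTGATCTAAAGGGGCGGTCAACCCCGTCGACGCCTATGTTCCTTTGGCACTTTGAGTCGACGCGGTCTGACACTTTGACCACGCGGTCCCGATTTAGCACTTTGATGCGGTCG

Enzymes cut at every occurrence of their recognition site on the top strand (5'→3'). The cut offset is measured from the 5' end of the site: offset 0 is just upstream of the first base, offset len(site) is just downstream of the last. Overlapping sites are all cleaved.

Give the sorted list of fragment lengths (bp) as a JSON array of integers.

[2,5,6,7,8,8,13,16,19,22,27]

Per-enzyme occurrences:
  YnoX (GCGGTC, off=0): starts [33, 81, 102, 126] → cuts [33, 81, 102, 126]
  XjeIX (CACTTTGA, off=4): starts [67, 90, 117] → cuts [71, 94, 121]
  WciII (TCTG, off=2): starts [85] → cuts [87]
  CdoII (GTTCCTG, off=4): starts [16] → cuts [20]
  GruIX (GTCGACGC, off=4): starts [45, 75] → cuts [49, 79]

Pooled cuts: [20, 33, 49, 71, 79, 81, 87, 94, 102, 121, 126]

Fragment lengths:
  20→33: 13 bp
  33→49: 16 bp
  49→71: 22 bp
  71→79: 8 bp
  79→81: 2 bp
  81→87: 6 bp
  87→94: 7 bp
  94→102: 8 bp
  102→121: 19 bp
  121→126: 5 bp
  126→20 (wrap): 133-126+20 = 27 bp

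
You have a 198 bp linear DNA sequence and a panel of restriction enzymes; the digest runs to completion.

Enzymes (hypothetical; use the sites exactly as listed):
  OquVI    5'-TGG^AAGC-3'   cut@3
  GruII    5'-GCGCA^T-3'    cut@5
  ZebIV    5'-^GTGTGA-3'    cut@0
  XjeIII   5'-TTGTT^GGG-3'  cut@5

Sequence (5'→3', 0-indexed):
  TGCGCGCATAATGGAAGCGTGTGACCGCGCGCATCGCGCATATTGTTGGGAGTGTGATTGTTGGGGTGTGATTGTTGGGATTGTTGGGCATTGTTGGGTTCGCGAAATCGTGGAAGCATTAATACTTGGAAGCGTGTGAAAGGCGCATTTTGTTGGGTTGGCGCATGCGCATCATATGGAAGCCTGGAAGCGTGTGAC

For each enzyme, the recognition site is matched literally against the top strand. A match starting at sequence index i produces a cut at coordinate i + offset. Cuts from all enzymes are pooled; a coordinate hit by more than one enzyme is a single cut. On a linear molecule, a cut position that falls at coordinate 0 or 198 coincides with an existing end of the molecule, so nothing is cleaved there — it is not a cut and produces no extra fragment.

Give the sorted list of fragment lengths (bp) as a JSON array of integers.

Per-enzyme occurrences:
  OquVI (TGGAAGC, off=3): starts [11, 110, 126, 176, 184] → cuts [14, 113, 129, 179, 187]
  GruII (GCGCAT, off=5): starts [3, 28, 35, 142, 160, 166] → cuts [8, 33, 40, 147, 165, 171]
  ZebIV (GTGTGA, off=0): starts [18, 51, 65, 133, 191] → cuts [18, 51, 65, 133, 191]
  XjeIII (TTGTTGGG, off=5): starts [42, 57, 71, 80, 90, 149] → cuts [47, 62, 76, 85, 95, 154]

Pooled cuts: [8, 14, 18, 33, 40, 47, 51, 62, 65, 76, 85, 95, 113, 129, 133, 147, 154, 165, 171, 179, 187, 191]

Fragment lengths:
  [0,8): 8 bp
  [8,14): 6 bp
  [14,18): 4 bp
  [18,33): 15 bp
  [33,40): 7 bp
  [40,47): 7 bp
  [47,51): 4 bp
  [51,62): 11 bp
  [62,65): 3 bp
  [65,76): 11 bp
  [76,85): 9 bp
  [85,95): 10 bp
  [95,113): 18 bp
  [113,129): 16 bp
  [129,133): 4 bp
  [133,147): 14 bp
  [147,154): 7 bp
  [154,165): 11 bp
  [165,171): 6 bp
  [171,179): 8 bp
  [179,187): 8 bp
  [187,191): 4 bp
  [191,198): 7 bp

[3,4,4,4,4,6,6,7,7,7,7,8,8,8,9,10,11,11,11,14,15,16,18]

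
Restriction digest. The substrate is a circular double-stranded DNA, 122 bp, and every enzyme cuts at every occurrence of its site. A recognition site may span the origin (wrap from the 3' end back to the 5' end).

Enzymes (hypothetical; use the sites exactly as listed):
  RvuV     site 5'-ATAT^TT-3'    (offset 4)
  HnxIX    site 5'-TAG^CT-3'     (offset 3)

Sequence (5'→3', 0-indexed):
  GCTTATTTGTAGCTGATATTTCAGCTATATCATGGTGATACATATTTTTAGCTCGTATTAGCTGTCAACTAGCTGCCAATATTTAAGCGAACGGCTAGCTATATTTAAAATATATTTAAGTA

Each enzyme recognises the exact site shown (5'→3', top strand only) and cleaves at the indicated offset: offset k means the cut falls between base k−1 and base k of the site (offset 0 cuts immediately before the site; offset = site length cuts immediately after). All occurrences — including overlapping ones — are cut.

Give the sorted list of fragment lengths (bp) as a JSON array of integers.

Scan for sites:
  RvuV ATATTT/4: at [15, 41, 78, 100, 111] ⇒ [19, 45, 82, 104, 115]
  HnxIX TAGCT/3: at [9, 48, 58, 69, 95, 120] ⇒ [1, 12, 51, 61, 72, 98]

Pooled cuts: [1, 12, 19, 45, 51, 61, 72, 82, 98, 104, 115]

Fragments:
  1→12: 11 bp
  12→19: 7 bp
  19→45: 26 bp
  45→51: 6 bp
  51→61: 10 bp
  61→72: 11 bp
  72→82: 10 bp
  82→98: 16 bp
  98→104: 6 bp
  104→115: 11 bp
  115→1 (wrap): 122-115+1 = 8 bp

[6,6,7,8,10,10,11,11,11,16,26]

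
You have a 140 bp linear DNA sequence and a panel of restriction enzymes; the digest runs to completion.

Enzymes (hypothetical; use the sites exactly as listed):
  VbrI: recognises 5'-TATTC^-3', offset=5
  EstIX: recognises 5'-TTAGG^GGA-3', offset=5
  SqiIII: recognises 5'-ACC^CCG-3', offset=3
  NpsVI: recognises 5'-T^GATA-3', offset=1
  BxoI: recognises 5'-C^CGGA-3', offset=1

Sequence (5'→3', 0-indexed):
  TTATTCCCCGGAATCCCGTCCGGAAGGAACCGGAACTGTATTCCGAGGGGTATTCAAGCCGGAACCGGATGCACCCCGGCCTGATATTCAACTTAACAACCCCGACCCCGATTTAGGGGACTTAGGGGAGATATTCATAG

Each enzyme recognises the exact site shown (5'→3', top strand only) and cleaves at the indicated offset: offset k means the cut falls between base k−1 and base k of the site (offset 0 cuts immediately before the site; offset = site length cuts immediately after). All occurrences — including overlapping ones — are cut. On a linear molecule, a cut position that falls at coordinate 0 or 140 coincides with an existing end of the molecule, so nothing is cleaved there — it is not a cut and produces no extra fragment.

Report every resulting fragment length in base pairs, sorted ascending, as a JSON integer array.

[2,4,4,6,6,6,7,7,9,10,10,10,10,12,12,12,13]

Site scan:
  VbrI TATTC/5: at [1, 38, 50, 84, 131] ⇒ [6, 43, 55, 89, 136]
  EstIX TTAGGGGA/5: at [112, 121] ⇒ [117, 126]
  SqiIII ACCCCG/3: at [72, 98, 104] ⇒ [75, 101, 107]
  NpsVI TGATA/1: at [81] ⇒ [82]
  BxoI CCGGA/1: at [7, 19, 29, 58, 64] ⇒ [8, 20, 30, 59, 65]

All cut coordinates (distinct, sorted): [6, 8, 20, 30, 43, 55, 59, 65, 75, 82, 89, 101, 107, 117, 126, 136]

Fragment lengths:
  [0,6): 6 bp
  [6,8): 2 bp
  [8,20): 12 bp
  [20,30): 10 bp
  [30,43): 13 bp
  [43,55): 12 bp
  [55,59): 4 bp
  [59,65): 6 bp
  [65,75): 10 bp
  [75,82): 7 bp
  [82,89): 7 bp
  [89,101): 12 bp
  [101,107): 6 bp
  [107,117): 10 bp
  [117,126): 9 bp
  [126,136): 10 bp
  [136,140): 4 bp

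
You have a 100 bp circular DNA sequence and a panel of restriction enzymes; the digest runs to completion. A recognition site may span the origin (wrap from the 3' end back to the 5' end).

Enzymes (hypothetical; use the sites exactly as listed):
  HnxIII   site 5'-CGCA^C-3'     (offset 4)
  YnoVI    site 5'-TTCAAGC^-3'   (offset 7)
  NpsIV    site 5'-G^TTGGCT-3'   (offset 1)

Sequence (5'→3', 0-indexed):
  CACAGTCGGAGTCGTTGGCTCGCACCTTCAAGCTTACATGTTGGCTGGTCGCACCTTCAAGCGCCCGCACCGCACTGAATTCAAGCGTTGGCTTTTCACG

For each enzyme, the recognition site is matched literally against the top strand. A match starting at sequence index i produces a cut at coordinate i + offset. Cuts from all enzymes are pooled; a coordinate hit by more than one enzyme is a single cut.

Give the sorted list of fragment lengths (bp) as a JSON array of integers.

[1,5,7,7,9,9,10,12,12,13,15]

Site scan:
  HnxIII CGCAC/4: at [20, 49, 65, 70, 98] ⇒ [2, 24, 53, 69, 74]
  YnoVI TTCAAGC/7: at [26, 55, 79] ⇒ [33, 62, 86]
  NpsIV GTTGGCT/1: at [13, 39, 86] ⇒ [14, 40, 87]

Pooled cuts: [2, 14, 24, 33, 40, 53, 62, 69, 74, 86, 87]

Fragment lengths:
  2→14: 12 bp
  14→24: 10 bp
  24→33: 9 bp
  33→40: 7 bp
  40→53: 13 bp
  53→62: 9 bp
  62→69: 7 bp
  69→74: 5 bp
  74→86: 12 bp
  86→87: 1 bp
  87→2 (wrap): 100-87+2 = 15 bp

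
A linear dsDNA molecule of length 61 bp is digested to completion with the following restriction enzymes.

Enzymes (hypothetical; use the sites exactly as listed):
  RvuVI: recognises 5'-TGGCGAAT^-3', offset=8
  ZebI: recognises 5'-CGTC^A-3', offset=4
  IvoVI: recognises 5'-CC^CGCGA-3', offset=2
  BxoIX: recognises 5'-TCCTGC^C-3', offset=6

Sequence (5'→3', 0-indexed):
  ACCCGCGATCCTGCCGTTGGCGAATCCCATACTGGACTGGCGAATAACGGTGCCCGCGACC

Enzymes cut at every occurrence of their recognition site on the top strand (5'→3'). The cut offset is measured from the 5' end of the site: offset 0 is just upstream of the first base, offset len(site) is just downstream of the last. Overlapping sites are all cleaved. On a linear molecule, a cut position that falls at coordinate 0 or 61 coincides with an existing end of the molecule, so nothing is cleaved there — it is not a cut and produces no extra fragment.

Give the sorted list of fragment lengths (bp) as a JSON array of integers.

Site scan:
  RvuVI TGGCGAAT/8: at [17, 37] ⇒ [25, 45]
  ZebI (CGTCA, off=4): no sites
  IvoVI CCCGCGA/2: at [1, 52] ⇒ [3, 54]
  BxoIX TCCTGCC/6: at [8] ⇒ [14]

Pooled cuts: [3, 14, 25, 45, 54]

Fragment lengths:
  [0,3): 3 bp
  [3,14): 11 bp
  [14,25): 11 bp
  [25,45): 20 bp
  [45,54): 9 bp
  [54,61): 7 bp

[3,7,9,11,11,20]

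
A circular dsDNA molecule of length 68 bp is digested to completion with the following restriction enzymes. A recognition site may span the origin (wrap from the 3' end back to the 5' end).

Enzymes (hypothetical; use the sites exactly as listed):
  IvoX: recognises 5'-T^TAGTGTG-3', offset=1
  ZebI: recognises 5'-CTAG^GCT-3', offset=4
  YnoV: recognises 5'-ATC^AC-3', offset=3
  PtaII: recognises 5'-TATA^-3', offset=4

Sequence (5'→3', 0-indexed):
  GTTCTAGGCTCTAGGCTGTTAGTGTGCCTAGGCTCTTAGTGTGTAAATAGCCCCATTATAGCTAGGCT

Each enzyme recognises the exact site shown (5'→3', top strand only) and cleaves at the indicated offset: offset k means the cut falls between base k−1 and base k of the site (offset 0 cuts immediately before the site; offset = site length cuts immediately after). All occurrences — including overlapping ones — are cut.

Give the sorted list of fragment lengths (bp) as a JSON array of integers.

[5,5,5,7,10,12,24]

Site scan:
  IvoX TTAGTGTG/1: at [18, 35] ⇒ [19, 36]
  ZebI CTAGGCT/4: at [3, 10, 27, 61] ⇒ [7, 14, 31, 65]
  YnoV (ATCAC, off=3): no sites
  PtaII TATA/4: at [56] ⇒ [60]

All cut coordinates (distinct, sorted): [7, 14, 19, 31, 36, 60, 65]

Fragment lengths:
  7→14: 7 bp
  14→19: 5 bp
  19→31: 12 bp
  31→36: 5 bp
  36→60: 24 bp
  60→65: 5 bp
  65→7 (wrap): 68-65+7 = 10 bp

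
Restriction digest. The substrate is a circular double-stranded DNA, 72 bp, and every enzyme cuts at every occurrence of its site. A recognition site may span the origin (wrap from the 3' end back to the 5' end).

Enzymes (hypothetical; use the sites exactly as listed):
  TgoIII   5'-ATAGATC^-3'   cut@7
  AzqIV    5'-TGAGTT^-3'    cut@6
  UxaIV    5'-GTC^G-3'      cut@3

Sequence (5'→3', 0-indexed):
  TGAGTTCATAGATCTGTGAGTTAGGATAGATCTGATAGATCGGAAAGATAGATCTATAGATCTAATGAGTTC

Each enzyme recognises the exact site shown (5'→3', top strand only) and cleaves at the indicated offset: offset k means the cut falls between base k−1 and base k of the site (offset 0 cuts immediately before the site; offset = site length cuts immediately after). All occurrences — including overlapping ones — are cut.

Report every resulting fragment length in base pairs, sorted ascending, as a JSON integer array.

Scan for sites:
  TgoIII (ATAGATC, off=7): starts [7, 25, 34, 47, 55] → cuts [14, 32, 41, 54, 62]
  AzqIV (TGAGTT, off=6): starts [0, 16, 65] → cuts [6, 22, 71]
  UxaIV (GTCG, off=3): no sites

All cut coordinates (distinct, sorted): [6, 14, 22, 32, 41, 54, 62, 71]

Fragments:
  6→14: 8 bp
  14→22: 8 bp
  22→32: 10 bp
  32→41: 9 bp
  41→54: 13 bp
  54→62: 8 bp
  62→71: 9 bp
  71→6 (wrap): 72-71+6 = 7 bp

[7,8,8,8,9,9,10,13]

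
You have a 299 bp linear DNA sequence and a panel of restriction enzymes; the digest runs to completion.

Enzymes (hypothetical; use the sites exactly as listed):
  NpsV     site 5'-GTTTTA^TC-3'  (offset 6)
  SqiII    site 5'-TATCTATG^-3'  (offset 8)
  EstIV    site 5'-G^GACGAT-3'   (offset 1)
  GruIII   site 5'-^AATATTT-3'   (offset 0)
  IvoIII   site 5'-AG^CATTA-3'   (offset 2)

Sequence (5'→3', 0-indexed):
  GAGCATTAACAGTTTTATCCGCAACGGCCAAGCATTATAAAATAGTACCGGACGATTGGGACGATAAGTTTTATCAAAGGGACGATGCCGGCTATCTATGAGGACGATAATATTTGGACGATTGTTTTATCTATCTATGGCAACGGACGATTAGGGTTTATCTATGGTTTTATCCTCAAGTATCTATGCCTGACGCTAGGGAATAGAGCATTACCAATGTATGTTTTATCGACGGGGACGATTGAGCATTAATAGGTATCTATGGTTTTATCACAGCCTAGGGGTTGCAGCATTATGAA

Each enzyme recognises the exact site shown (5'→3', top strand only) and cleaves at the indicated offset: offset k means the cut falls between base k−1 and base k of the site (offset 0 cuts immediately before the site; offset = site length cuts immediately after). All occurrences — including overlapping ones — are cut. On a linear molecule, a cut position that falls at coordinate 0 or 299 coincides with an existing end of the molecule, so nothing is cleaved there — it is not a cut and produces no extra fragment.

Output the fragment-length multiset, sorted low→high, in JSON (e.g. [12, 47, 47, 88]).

Site scan:
  NpsV (GTTTTATC, off=6): starts [11, 67, 123, 166, 222, 264] → cuts [17, 73, 129, 172, 228, 270]
  SqiII (TATCTATG, off=8): starts [92, 131, 158, 180, 256] → cuts [100, 139, 166, 188, 264]
  EstIV (GGACGAT, off=1): starts [49, 58, 79, 101, 115, 144, 235] → cuts [50, 59, 80, 102, 116, 145, 236]
  GruIII (AATATTT, off=0): starts [108] → cuts [108]
  IvoIII (AGCATTA, off=2): starts [1, 30, 206, 244, 288] → cuts [3, 32, 208, 246, 290]

Pooled cuts: [3, 17, 32, 50, 59, 73, 80, 100, 102, 108, 116, 129, 139, 145, 166, 172, 188, 208, 228, 236, 246, 264, 270, 290]

Fragments:
  [0,3): 3 bp
  [3,17): 14 bp
  [17,32): 15 bp
  [32,50): 18 bp
  [50,59): 9 bp
  [59,73): 14 bp
  [73,80): 7 bp
  [80,100): 20 bp
  [100,102): 2 bp
  [102,108): 6 bp
  [108,116): 8 bp
  [116,129): 13 bp
  [129,139): 10 bp
  [139,145): 6 bp
  [145,166): 21 bp
  [166,172): 6 bp
  [172,188): 16 bp
  [188,208): 20 bp
  [208,228): 20 bp
  [228,236): 8 bp
  [236,246): 10 bp
  [246,264): 18 bp
  [264,270): 6 bp
  [270,290): 20 bp
  [290,299): 9 bp

[2,3,6,6,6,6,7,8,8,9,9,10,10,13,14,14,15,16,18,18,20,20,20,20,21]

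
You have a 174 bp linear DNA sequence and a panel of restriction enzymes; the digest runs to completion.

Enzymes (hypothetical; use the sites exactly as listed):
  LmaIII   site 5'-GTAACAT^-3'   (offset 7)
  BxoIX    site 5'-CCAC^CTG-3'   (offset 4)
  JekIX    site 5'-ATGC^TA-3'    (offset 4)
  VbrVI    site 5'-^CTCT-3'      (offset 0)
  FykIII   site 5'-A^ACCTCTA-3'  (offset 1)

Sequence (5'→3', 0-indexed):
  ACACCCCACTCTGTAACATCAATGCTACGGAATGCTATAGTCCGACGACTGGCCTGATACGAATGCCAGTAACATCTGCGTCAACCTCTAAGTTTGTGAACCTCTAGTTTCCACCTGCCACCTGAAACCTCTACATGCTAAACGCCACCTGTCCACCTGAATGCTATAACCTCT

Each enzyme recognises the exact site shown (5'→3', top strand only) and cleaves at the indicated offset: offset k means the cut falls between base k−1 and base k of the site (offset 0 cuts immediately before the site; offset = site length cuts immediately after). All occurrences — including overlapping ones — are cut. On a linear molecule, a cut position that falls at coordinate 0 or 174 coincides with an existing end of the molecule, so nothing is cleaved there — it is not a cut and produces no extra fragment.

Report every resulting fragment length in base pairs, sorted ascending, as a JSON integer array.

[2,2,2,4,5,6,6,7,8,8,8,8,10,10,10,11,13,14,40]

Scan for sites:
  LmaIII GTAACAT/7: at [12, 68] ⇒ [19, 75]
  BxoIX CCACCTG/4: at [110, 117, 144, 152] ⇒ [114, 121, 148, 156]
  JekIX ATGCTA/4: at [21, 31, 134, 160] ⇒ [25, 35, 138, 164]
  VbrVI CTCT/0: at [8, 85, 101, 128, 170] ⇒ [8, 85, 101, 128, 170]
  FykIII AACCTCTA/1: at [82, 98, 125] ⇒ [83, 99, 126]

All cut coordinates (distinct, sorted): [8, 19, 25, 35, 75, 83, 85, 99, 101, 114, 121, 126, 128, 138, 148, 156, 164, 170]

Fragments:
  [0,8): 8 bp
  [8,19): 11 bp
  [19,25): 6 bp
  [25,35): 10 bp
  [35,75): 40 bp
  [75,83): 8 bp
  [83,85): 2 bp
  [85,99): 14 bp
  [99,101): 2 bp
  [101,114): 13 bp
  [114,121): 7 bp
  [121,126): 5 bp
  [126,128): 2 bp
  [128,138): 10 bp
  [138,148): 10 bp
  [148,156): 8 bp
  [156,164): 8 bp
  [164,170): 6 bp
  [170,174): 4 bp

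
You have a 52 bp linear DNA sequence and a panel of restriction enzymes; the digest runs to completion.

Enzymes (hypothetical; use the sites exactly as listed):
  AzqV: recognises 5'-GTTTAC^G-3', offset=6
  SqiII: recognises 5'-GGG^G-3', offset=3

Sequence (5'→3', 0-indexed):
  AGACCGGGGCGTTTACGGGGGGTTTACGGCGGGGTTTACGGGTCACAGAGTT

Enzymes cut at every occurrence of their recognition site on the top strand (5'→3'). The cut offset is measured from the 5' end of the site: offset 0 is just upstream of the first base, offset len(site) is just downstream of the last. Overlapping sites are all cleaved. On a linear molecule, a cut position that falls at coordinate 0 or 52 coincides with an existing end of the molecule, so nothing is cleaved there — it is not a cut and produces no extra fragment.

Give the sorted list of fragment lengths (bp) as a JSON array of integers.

Per-enzyme occurrences:
  AzqV (GTTTACG, off=6): starts [10, 21, 33] → cuts [16, 27, 39]
  SqiII (GGGG, off=3): starts [5, 16, 17, 18, 30] → cuts [8, 19, 20, 21, 33]

Pooled cuts: [8, 16, 19, 20, 21, 27, 33, 39]

Fragment lengths:
  [0,8): 8 bp
  [8,16): 8 bp
  [16,19): 3 bp
  [19,20): 1 bp
  [20,21): 1 bp
  [21,27): 6 bp
  [27,33): 6 bp
  [33,39): 6 bp
  [39,52): 13 bp

[1,1,3,6,6,6,8,8,13]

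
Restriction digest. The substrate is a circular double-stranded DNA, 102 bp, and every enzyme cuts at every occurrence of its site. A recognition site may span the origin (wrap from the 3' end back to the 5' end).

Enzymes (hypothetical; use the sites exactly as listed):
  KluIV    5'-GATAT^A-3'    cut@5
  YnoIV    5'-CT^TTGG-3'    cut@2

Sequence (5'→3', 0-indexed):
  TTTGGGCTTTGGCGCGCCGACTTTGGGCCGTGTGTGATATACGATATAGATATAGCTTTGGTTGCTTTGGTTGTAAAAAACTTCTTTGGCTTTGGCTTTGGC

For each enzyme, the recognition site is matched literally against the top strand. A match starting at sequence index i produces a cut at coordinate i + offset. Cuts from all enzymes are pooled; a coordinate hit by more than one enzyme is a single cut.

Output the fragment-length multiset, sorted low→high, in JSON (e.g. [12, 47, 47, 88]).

Per-enzyme occurrences:
  KluIV (GATATA, off=5): starts [35, 42, 48] → cuts [40, 47, 53]
  YnoIV (CTTTGG, off=2): starts [6, 20, 55, 64, 83, 89, 95, 101] → cuts [1, 8, 22, 57, 66, 85, 91, 97]

All cut coordinates (distinct, sorted): [1, 8, 22, 40, 47, 53, 57, 66, 85, 91, 97]

Fragment lengths:
  1→8: 7 bp
  8→22: 14 bp
  22→40: 18 bp
  40→47: 7 bp
  47→53: 6 bp
  53→57: 4 bp
  57→66: 9 bp
  66→85: 19 bp
  85→91: 6 bp
  91→97: 6 bp
  97→1 (wrap): 102-97+1 = 6 bp

[4,6,6,6,6,7,7,9,14,18,19]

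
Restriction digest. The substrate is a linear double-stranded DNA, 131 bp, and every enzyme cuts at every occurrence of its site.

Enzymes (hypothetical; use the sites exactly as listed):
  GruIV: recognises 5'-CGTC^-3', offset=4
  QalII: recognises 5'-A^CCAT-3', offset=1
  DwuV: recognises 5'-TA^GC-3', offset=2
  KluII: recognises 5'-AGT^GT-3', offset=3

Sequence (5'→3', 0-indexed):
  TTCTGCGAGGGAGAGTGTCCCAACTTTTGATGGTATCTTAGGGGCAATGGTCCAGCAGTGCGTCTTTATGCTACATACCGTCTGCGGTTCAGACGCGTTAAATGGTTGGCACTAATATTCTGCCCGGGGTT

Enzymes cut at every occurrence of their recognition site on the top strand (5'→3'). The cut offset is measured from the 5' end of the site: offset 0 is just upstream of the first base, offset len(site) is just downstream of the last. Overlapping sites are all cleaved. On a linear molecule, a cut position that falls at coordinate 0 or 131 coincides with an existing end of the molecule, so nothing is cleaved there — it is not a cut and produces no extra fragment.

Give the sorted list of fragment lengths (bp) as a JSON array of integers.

Site scan:
  GruIV (CGTC, off=4): starts [60, 78] → cuts [64, 82]
  QalII (ACCAT, off=1): no sites
  DwuV (TAGC, off=2): no sites
  KluII (AGTGT, off=3): starts [13] → cuts [16]

Pooled cuts: [16, 64, 82]

Fragments:
  [0,16): 16 bp
  [16,64): 48 bp
  [64,82): 18 bp
  [82,131): 49 bp

[16,18,48,49]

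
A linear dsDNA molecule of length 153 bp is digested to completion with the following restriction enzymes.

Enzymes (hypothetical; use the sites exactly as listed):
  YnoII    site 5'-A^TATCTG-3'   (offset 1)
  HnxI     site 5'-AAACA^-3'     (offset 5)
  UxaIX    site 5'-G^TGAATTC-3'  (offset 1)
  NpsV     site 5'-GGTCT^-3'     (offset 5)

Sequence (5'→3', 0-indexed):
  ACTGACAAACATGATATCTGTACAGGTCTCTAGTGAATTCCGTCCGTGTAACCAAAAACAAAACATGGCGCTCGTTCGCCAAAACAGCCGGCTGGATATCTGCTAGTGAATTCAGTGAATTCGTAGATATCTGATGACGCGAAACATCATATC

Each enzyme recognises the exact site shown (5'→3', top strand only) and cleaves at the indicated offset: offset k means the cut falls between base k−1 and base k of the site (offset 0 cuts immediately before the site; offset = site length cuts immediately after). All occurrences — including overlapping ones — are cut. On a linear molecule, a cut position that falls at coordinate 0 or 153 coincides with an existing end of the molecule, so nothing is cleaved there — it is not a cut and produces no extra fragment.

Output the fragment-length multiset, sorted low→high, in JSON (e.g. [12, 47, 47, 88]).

Scan for sites:
  YnoII (ATATCTG, off=1): starts [13, 95, 126] → cuts [14, 96, 127]
  HnxI (AAACA, off=5): starts [6, 55, 60, 81, 141] → cuts [11, 60, 65, 86, 146]
  UxaIX (GTGAATTC, off=1): starts [32, 105, 114] → cuts [33, 106, 115]
  NpsV (GGTCT, off=5): starts [24] → cuts [29]

All cut coordinates (distinct, sorted): [11, 14, 29, 33, 60, 65, 86, 96, 106, 115, 127, 146]

Fragments:
  [0,11): 11 bp
  [11,14): 3 bp
  [14,29): 15 bp
  [29,33): 4 bp
  [33,60): 27 bp
  [60,65): 5 bp
  [65,86): 21 bp
  [86,96): 10 bp
  [96,106): 10 bp
  [106,115): 9 bp
  [115,127): 12 bp
  [127,146): 19 bp
  [146,153): 7 bp

[3,4,5,7,9,10,10,11,12,15,19,21,27]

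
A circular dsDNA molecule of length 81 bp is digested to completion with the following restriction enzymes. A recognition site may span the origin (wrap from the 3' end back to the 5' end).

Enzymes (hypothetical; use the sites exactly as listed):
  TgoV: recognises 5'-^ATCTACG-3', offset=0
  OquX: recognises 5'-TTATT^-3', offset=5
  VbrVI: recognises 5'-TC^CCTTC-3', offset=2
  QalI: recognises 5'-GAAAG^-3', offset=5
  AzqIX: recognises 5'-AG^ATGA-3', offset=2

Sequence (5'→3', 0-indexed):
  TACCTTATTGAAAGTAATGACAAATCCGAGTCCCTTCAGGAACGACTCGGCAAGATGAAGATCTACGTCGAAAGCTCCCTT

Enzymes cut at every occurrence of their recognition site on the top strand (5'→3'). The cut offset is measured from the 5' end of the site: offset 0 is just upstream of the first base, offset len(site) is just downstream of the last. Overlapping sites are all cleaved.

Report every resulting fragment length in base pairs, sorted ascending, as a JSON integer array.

[5,6,14,16,18,22]

Per-enzyme occurrences:
  TgoV (ATCTACG, off=0): starts [60] → cuts [60]
  OquX (TTATT, off=5): starts [4] → cuts [9]
  VbrVI (TCCCTTC, off=2): starts [30] → cuts [32]
  QalI (GAAAG, off=5): starts [9, 69] → cuts [14, 74]
  AzqIX (AGATGA, off=2): starts [52] → cuts [54]

Pooled cuts: [9, 14, 32, 54, 60, 74]

Fragment lengths:
  9→14: 5 bp
  14→32: 18 bp
  32→54: 22 bp
  54→60: 6 bp
  60→74: 14 bp
  74→9 (wrap): 81-74+9 = 16 bp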